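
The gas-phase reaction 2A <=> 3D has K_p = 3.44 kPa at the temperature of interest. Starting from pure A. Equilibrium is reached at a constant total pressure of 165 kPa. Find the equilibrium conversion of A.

Take 1 mol A as basis and let X be its fractional conversion, so ξ = 0.5X.
At extent ξ: n_A = 1 − X; n_D = 1.5X.
Total moles n_T = 1 + 0.5X.
Mole fractions y_i = n_i/n_T; K_p = p_D^3 / (p_A^2) with p_i = y_i·P.
Equating to 3.44 kPa and solving on 0 < X < 1: X = 0.167.

X = 0.167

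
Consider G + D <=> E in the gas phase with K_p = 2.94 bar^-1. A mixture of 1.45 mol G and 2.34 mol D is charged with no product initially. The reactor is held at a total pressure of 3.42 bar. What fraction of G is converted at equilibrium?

Basis: 1.45 mol G initially; let X = conversion of G. Extent ξ = 1.45X.
Species balance: n_G = 1.45 − 1.45X; n_D = 2.34 − 1.45X; n_E = 1.45X.
Summing: n_T = 3.79 − 1.45X.
y_i = n_i/n_T, p_i = y_i·P. K_p = p_E / (p_G p_D).
This yields a degree-2 equation in X; solving on (0,1), X = 0.817.

X = 0.817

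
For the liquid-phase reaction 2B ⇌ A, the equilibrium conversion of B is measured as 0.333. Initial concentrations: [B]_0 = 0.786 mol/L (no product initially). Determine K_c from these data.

K_c = 0.476 L/mol

Let X = conversion of B.
Concentrations: [B] = 0.786 − 0.786X; [A] = 0.393X.
At X = 0.333: [B] = 0.524, [A] = 0.131.
K_c = [A] / ([B]^2) = 0.476 L/mol.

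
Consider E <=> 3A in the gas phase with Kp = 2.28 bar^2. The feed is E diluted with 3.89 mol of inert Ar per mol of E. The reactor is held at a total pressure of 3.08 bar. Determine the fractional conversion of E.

Let X = conversion of E (basis 1 mol E); extent of reaction ξ = X.
Moles: n_E = 1 − X; n_A = 3X; n_I = 3.89 (inert).
n_T = Σnᵢ = 4.89 + 2X.
With p_i = (n_i/n_T)P, Kp = p_A^3 / (p_E).
This yields a degree-3 equation in X; solving on (0,1), X = 0.529.

X = 0.529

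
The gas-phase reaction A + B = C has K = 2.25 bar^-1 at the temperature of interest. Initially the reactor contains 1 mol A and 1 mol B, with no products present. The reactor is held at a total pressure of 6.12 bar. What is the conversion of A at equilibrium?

Take 1 mol A as basis and let X be its fractional conversion, so ξ = X.
Species balance: n_A = 1 − X; n_B = 1 − X; n_C = X.
Total moles n_T = 2 − X.
Mole fractions y_i = n_i/n_T; K = p_C / (p_A p_B) with p_i = y_i·P.
Setting this equal to 2.25 bar^-1 and taking the physical root (0 < X < 1) gives X = 0.740.

X = 0.740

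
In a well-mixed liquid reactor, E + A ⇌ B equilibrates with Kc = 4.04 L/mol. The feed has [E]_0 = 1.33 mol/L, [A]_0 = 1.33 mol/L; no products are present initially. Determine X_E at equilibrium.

Let X = conversion of E; extent ξ = 1.33·X mol/L.
Concentrations: [E] = 1.33 − 1.33X; [A] = 1.33 − 1.33X; [B] = 1.33X.
Kc = [B] / ([E] [A]).
Solving Kc = 4.04 for X ∈ (0,1): X = 0.652.

X = 0.652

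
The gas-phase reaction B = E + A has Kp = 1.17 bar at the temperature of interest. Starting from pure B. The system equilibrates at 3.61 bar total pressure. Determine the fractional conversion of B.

Basis: 1 mol B initially; let X = conversion of B. Extent ξ = X.
At extent ξ: n_B = 1 − X; n_E = X; n_A = X.
n_T = Σnᵢ = 1 + X.
With p_i = (n_i/n_T)P, Kp = p_E p_A / (p_B).
This yields a degree-2 equation in X; solving on (0,1), X = 0.495.

X = 0.495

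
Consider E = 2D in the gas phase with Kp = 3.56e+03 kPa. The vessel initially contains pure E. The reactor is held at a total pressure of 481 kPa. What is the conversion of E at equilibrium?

X = 0.806

Let X = conversion of E (basis 1 mol E); extent of reaction ξ = X.
Species balance: n_E = 1 − X; n_D = 2X.
n_T = Σnᵢ = 1 + X.
Mole fractions y_i = n_i/n_T; Kp = p_D^2 / (p_E) with p_i = y_i·P.
Setting this equal to 3.56e+03 kPa and taking the physical root (0 < X < 1) gives X = 0.806.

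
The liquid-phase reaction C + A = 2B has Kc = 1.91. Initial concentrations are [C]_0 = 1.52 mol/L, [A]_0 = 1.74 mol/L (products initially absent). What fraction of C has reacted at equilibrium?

X = 0.437

Let X = conversion of C; extent ξ = 1.52·X mol/L.
Concentrations: [C] = 1.52 − 1.52X; [A] = 1.74 − 1.52X; [B] = 3.04X.
Kc = [B]^2 / ([C] [A]).
Equating to 1.91: the physical root is X = 0.437.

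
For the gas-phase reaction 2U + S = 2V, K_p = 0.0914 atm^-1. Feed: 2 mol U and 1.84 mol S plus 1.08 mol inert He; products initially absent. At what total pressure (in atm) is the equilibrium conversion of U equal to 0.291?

Basis: 2 mol U initially; let X = conversion of U. Extent ξ = X.
At extent ξ: n_U = 2 − 2X; n_S = 1.84 − X; n_V = 2X; n_I = 1.08 (inert).
Summing: n_T = 4.92 − X.
K_p = p_V^2 / (p_U^2 p_S) with p_i = (n_i/n_T)·P.
At X = 0.291: the mole-fraction product g(X) = Π y_i^ν_i = 0.5034. Since K_p = g(X)·P^{-1}, P = (g/K_p)^(1/1) = (0.5034/0.0914)^(1/1) = 5.51 atm.

P = 5.51 atm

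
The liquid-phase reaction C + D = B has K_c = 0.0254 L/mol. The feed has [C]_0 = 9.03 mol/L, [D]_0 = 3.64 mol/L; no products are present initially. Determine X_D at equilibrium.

Let X = conversion of D; extent ξ = 3.64·X mol/L.
Concentrations: [C] = 9.03 − 3.64X; [D] = 3.64 − 3.64X; [B] = 3.64X.
K_c = [B] / ([C] [D]).
Setting equal to 0.0254 and solving for X on (0,1) gives X = 0.176.

X = 0.176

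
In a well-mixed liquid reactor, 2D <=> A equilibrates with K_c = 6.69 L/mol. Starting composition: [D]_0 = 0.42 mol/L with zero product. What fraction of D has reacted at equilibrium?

Let X = conversion of D; extent ξ = 0.42X/2 mol/L.
Concentrations: [D] = 0.42 − 0.42X; [A] = 0.21X.
K_c = [A] / ([D]^2).
Setting equal to 6.69 and solving for X on (0,1) gives X = 0.658.

X = 0.658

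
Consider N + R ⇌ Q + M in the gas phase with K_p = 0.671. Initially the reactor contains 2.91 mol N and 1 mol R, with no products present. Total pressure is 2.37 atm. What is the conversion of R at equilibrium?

X = 0.685

Let X = conversion of R (basis 1 mol R); extent of reaction ξ = X.
Moles: n_N = 2.91 − X; n_R = 1 − X; n_Q = X; n_M = X.
Since Δν = 0, n_T = 3.91 throughout.
y_i = n_i/n_T, p_i = y_i·P. K_p = p_Q p_M / (p_N p_R).
This yields a degree-2 equation in X; solving on (0,1), X = 0.685.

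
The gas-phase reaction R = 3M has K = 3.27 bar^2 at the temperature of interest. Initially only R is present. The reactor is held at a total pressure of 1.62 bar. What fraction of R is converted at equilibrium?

X = 0.451

Let X = conversion of R (basis 1 mol R); extent of reaction ξ = X.
Species balance: n_R = 1 − X; n_M = 3X.
Total moles n_T = 1 + 2X.
Mole fractions y_i = n_i/n_T; K = p_M^3 / (p_R) with p_i = y_i·P.
Setting this equal to 3.27 bar^2 and taking the physical root (0 < X < 1) gives X = 0.451.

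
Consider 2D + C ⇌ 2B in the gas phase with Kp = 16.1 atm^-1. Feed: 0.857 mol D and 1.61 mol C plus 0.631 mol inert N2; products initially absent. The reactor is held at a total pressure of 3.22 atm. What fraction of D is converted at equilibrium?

X = 0.830

Let X = conversion of D (basis 0.857 mol D); extent of reaction ξ = 0.428X.
Mole table: n_D = 0.857 − 0.857X; n_C = 1.61 − 0.428X; n_B = 0.857X; n_I = 0.631 (inert).
Summing: n_T = 3.1 − 0.428X.
Mole fractions y_i = n_i/n_T; Kp = p_B^2 / (p_D^2 p_C) with p_i = y_i·P.
Equating to 16.1 atm^-1 and solving on 0 < X < 1: X = 0.830.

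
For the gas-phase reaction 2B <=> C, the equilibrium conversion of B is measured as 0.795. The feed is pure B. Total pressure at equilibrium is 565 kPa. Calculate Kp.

Basis: 1 mol B initially; let X = conversion of B. Extent ξ = 0.5X.
Species balance: n_B = 1 − X; n_C = 0.5X.
n_T = Σnᵢ = 1 − 0.5X.
At X = 0.795: n_B = 0.205, n_C = 0.398, n_T = 0.603.
p_i = (n_i/n_T)·P. Kp = p_C / (p_B^2) = 0.0101 kPa^-1.

Kp = 0.0101 kPa^-1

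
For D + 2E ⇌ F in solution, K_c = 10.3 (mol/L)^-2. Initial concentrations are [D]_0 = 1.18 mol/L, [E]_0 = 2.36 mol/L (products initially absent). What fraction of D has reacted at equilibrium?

Let X = conversion of D; extent ξ = 1.18·X mol/L.
Concentrations: [D] = 1.18 − 1.18X; [E] = 2.36 − 2.36X; [F] = 1.18X.
K_c = [F] / ([D] [E]^2).
Equating to 10.3 (mol/L)^-2: the physical root is X = 0.763.

X = 0.763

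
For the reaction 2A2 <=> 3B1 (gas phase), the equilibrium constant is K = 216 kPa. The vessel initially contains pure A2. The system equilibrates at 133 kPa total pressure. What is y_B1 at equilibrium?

Basis: 1 mol A2 initially; let X = conversion of A2. Extent ξ = 0.5X.
At extent ξ: n_A2 = 1 − X; n_B1 = 1.5X.
Total moles n_T = 1 + 0.5X.
Mole fractions y_i = n_i/n_T; K = p_B1^3 / (p_A2^2) with p_i = y_i·P.
Substituting and setting equal to 216 kPa gives a polynomial in X; the root in (0,1) is X = 0.519.
Then n_B1 = 0.779, n_T = 1.26, so y_B1 = 0.618.

y_B1 = 0.618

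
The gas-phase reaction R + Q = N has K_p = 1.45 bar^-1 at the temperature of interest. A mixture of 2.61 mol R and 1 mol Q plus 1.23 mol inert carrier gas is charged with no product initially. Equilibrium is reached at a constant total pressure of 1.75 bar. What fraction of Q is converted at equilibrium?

Take 1 mol Q as basis and let X be its fractional conversion, so ξ = X.
Moles: n_R = 2.61 − X; n_Q = 1 − X; n_N = X; n_I = 1.23 (inert).
Total moles n_T = 4.84 − X.
Mole fractions y_i = n_i/n_T; K_p = p_N / (p_R p_Q) with p_i = y_i·P.
Substituting and setting equal to 1.45 bar^-1 gives a polynomial in X; the root in (0,1) is X = 0.549.

X = 0.549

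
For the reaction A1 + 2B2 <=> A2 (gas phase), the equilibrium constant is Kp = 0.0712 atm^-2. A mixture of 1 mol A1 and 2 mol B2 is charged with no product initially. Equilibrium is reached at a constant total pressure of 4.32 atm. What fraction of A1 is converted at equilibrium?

Basis: 1 mol A1 initially; let X = conversion of A1. Extent ξ = X.
At extent ξ: n_A1 = 1 − X; n_B2 = 2 − 2X; n_A2 = X.
Total moles n_T = 3 − 2X.
With p_i = (n_i/n_T)P, Kp = p_A2 / (p_A1 p_B2^2).
Setting this equal to 0.0712 atm^-2 and taking the physical root (0 < X < 1) gives X = 0.309.

X = 0.309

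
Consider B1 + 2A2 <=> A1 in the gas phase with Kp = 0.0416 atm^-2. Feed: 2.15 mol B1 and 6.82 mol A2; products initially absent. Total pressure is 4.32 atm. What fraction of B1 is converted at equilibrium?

Basis: 2.15 mol B1 initially; let X = conversion of B1. Extent ξ = 2.15X.
Moles: n_B1 = 2.15 − 2.15X; n_A2 = 6.82 − 4.3X; n_A1 = 2.15X.
Summing: n_T = 8.97 − 4.3X.
Mole fractions y_i = n_i/n_T; Kp = p_A1 / (p_B1 p_A2^2) with p_i = y_i·P.
Substituting and setting equal to 0.0416 atm^-2 gives a polynomial in X; the root in (0,1) is X = 0.288.

X = 0.288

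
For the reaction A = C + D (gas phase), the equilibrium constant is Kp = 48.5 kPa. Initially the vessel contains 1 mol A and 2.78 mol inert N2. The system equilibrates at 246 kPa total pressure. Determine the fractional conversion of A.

Take 1 mol A as basis and let X be its fractional conversion, so ξ = X.
Mole table: n_A = 1 − X; n_C = X; n_D = X; n_I = 2.78 (inert).
n_T = Σnᵢ = 3.78 + X.
With p_i = (n_i/n_T)P, Kp = p_C p_D / (p_A).
This yields a degree-2 equation in X; solving on (0,1), X = 0.593.

X = 0.593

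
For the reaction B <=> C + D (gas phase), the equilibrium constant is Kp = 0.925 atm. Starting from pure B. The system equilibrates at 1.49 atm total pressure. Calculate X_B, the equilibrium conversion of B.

Let X = conversion of B (basis 1 mol B); extent of reaction ξ = X.
Mole table: n_B = 1 − X; n_C = X; n_D = X.
Summing: n_T = 1 + X.
With p_i = (n_i/n_T)P, Kp = p_C p_D / (p_B).
This yields a degree-2 equation in X; solving on (0,1), X = 0.619.

X = 0.619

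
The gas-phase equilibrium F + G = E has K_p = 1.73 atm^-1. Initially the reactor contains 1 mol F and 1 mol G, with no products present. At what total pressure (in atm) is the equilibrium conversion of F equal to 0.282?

Let X = conversion of F (basis 1 mol F); extent of reaction ξ = X.
Species balance: n_F = 1 − X; n_G = 1 − X; n_E = X.
Summing: n_T = 2 − X.
K_p = p_E / (p_F p_G) with p_i = (n_i/n_T)·P.
At X = 0.282: the mole-fraction product g(X) = Π y_i^ν_i = 0.9398. Since K_p = g(X)·P^{-1}, P = (g/K_p)^(1/1) = (0.9398/1.73)^(1/1) = 0.543 atm.

P = 0.543 atm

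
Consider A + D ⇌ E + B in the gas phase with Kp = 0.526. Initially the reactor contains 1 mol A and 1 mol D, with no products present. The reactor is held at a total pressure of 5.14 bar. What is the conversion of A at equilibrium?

Let X = conversion of A (basis 1 mol A); extent of reaction ξ = X.
At extent ξ: n_A = 1 − X; n_D = 1 − X; n_E = X; n_B = X.
n_T stays at 2 (no change in mole number).
y_i = n_i/n_T, p_i = y_i·P. Kp = p_E p_B / (p_A p_D).
Setting this equal to 0.526 and taking the physical root (0 < X < 1) gives X = 0.420.

X = 0.420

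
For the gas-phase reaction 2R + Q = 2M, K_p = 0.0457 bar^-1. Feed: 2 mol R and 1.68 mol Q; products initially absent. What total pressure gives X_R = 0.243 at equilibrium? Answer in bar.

P = 5.39 bar

Basis: 2 mol R initially; let X = conversion of R. Extent ξ = X.
Moles: n_R = 2 − 2X; n_Q = 1.68 − X; n_M = 2X.
Total moles n_T = 3.68 − X.
K_p = p_M^2 / (p_R^2 p_Q) with p_i = (n_i/n_T)·P.
At X = 0.243: the mole-fraction product g(X) = Π y_i^ν_i = 0.2465. Since K_p = g(X)·P^{-1}, P = (g/K_p)^(1/1) = (0.2465/0.0457)^(1/1) = 5.39 bar.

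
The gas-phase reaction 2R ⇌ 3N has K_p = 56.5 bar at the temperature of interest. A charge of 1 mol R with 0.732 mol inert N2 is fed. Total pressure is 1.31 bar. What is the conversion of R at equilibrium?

X = 0.851

Basis: 1 mol R initially; let X = conversion of R. Extent ξ = 0.5X.
Mole table: n_R = 1 − X; n_N = 1.5X; n_I = 0.732 (inert).
Summing: n_T = 1.73 + 0.5X.
y_i = n_i/n_T, p_i = y_i·P. K_p = p_N^3 / (p_R^2).
Equating to 56.5 bar and solving on 0 < X < 1: X = 0.851.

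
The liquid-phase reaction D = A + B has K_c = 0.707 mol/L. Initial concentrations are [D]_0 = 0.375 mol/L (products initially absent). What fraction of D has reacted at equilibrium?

X = 0.723

Let X = conversion of D; extent ξ = 0.375·X mol/L.
Concentrations: [D] = 0.375 − 0.375X; [A] = 0.375X; [B] = 0.375X.
K_c = [A] [B] / ([D]).
Equating to 0.707 mol/L: the physical root is X = 0.723.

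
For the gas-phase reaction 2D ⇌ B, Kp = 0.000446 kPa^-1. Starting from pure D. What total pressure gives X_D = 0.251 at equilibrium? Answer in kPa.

P = 439 kPa

Let X = conversion of D (basis 1 mol D); extent of reaction ξ = 0.5X.
At extent ξ: n_D = 1 − X; n_B = 0.5X.
n_T = Σnᵢ = 1 − 0.5X.
Kp = p_B / (p_D^2) with p_i = (n_i/n_T)·P.
At X = 0.251: the mole-fraction product g(X) = Π y_i^ν_i = 0.1956. Since Kp = g(X)·P^{-1}, P = (g/Kp)^(1/1) = (0.1956/0.000446)^(1/1) = 439 kPa.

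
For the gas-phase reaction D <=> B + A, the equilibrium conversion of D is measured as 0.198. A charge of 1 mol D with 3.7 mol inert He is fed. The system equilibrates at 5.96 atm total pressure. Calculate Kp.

Take 1 mol D as basis and let X be its fractional conversion, so ξ = X.
Moles: n_D = 1 − X; n_B = X; n_A = X; n_I = 3.7 (inert).
n_T = Σnᵢ = 4.7 + X.
At X = 0.198: n_D = 0.802, n_B = 0.198, n_A = 0.198, n_T = 4.9.
p_i = (n_i/n_T)·P. Kp = p_B p_A / (p_D) = 0.0595 atm.

Kp = 0.0595 atm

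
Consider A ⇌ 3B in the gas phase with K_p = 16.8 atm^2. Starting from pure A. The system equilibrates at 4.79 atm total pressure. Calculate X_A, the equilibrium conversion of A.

X = 0.373

Take 1 mol A as basis and let X be its fractional conversion, so ξ = X.
Species balance: n_A = 1 − X; n_B = 3X.
n_T = Σnᵢ = 1 + 2X.
Mole fractions y_i = n_i/n_T; K_p = p_B^3 / (p_A) with p_i = y_i·P.
Setting this equal to 16.8 atm^2 and taking the physical root (0 < X < 1) gives X = 0.373.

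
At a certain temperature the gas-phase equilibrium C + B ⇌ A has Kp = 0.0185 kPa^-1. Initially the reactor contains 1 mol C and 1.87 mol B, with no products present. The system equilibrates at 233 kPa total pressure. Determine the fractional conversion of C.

Take 1 mol C as basis and let X be its fractional conversion, so ξ = X.
At extent ξ: n_C = 1 − X; n_B = 1.87 − X; n_A = X.
Summing: n_T = 2.87 − X.
y_i = n_i/n_T, p_i = y_i·P. Kp = p_A / (p_C p_B).
Equating to 0.0185 kPa^-1 and solving on 0 < X < 1: X = 0.699.

X = 0.699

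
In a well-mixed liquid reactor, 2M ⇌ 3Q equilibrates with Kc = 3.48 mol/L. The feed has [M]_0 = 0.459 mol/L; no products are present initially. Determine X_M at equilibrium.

Let X = conversion of M; extent ξ = 0.459X/2 mol/L.
Concentrations: [M] = 0.459 − 0.459X; [Q] = 0.689X.
Kc = [Q]^3 / ([M]^2).
Solving Kc = 3.48 for X ∈ (0,1): X = 0.650.

X = 0.650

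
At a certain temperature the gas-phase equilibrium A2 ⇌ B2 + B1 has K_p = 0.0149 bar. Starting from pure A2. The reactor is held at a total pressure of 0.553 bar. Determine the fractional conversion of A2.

X = 0.162

Let X = conversion of A2 (basis 1 mol A2); extent of reaction ξ = X.
Moles: n_A2 = 1 − X; n_B2 = X; n_B1 = X.
n_T = Σnᵢ = 1 + X.
y_i = n_i/n_T, p_i = y_i·P. K_p = p_B2 p_B1 / (p_A2).
Equating to 0.0149 bar and solving on 0 < X < 1: X = 0.162.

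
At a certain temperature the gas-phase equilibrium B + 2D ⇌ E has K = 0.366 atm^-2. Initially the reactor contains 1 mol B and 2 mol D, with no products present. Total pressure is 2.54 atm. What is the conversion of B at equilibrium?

Basis: 1 mol B initially; let X = conversion of B. Extent ξ = X.
Moles: n_B = 1 − X; n_D = 2 − 2X; n_E = X.
Summing: n_T = 3 − 2X.
With p_i = (n_i/n_T)P, K = p_E / (p_B p_D^2).
Equating to 0.366 atm^-2 and solving on 0 < X < 1: X = 0.409.

X = 0.409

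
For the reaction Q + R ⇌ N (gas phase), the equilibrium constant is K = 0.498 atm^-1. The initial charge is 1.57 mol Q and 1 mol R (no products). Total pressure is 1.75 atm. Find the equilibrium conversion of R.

Basis: 1 mol R initially; let X = conversion of R. Extent ξ = X.
Species balance: n_Q = 1.57 − X; n_R = 1 − X; n_N = X.
n_T = Σnᵢ = 2.57 − X.
Mole fractions y_i = n_i/n_T; K = p_N / (p_Q p_R) with p_i = y_i·P.
This yields a degree-2 equation in X; solving on (0,1), X = 0.326.

X = 0.326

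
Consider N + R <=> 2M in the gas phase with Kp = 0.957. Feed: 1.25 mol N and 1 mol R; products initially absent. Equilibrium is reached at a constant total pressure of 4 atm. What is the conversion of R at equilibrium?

X = 0.366

Let X = conversion of R (basis 1 mol R); extent of reaction ξ = X.
Species balance: n_N = 1.25 − X; n_R = 1 − X; n_M = 2X.
Since Δν = 0, n_T = 2.25 throughout.
y_i = n_i/n_T, p_i = y_i·P. Kp = p_M^2 / (p_N p_R).
This yields a degree-2 equation in X; solving on (0,1), X = 0.366.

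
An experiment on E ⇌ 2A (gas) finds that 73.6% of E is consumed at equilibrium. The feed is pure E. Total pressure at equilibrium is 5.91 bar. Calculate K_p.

Let X = conversion of E (basis 1 mol E); extent of reaction ξ = X.
Moles: n_E = 1 − X; n_A = 2X.
Summing: n_T = 1 + X.
At X = 0.736: n_E = 0.264, n_A = 1.47, n_T = 1.74.
p_i = (n_i/n_T)·P. K_p = p_A^2 / (p_E) = 27.9 bar.

K_p = 27.9 bar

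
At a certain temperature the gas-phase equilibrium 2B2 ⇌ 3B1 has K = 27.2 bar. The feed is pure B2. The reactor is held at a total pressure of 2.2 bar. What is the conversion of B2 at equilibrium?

Take 1 mol B2 as basis and let X be its fractional conversion, so ξ = 0.5X.
Mole table: n_B2 = 1 − X; n_B1 = 1.5X.
n_T = Σnᵢ = 1 + 0.5X.
With p_i = (n_i/n_T)P, K = p_B1^3 / (p_B2^2).
Setting this equal to 27.2 bar and taking the physical root (0 < X < 1) gives X = 0.724.

X = 0.724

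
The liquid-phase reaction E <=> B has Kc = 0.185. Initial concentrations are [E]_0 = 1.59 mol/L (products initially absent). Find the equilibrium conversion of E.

Let X = conversion of E; extent ξ = 1.59·X mol/L.
Concentrations: [E] = 1.59 − 1.59X; [B] = 1.59X.
Kc = [B] / ([E]).
Setting equal to 0.185 and solving for X on (0,1) gives X = 0.156.

X = 0.156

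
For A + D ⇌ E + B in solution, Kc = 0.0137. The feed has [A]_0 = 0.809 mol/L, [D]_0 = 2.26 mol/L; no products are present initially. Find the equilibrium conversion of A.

Let X = conversion of A; extent ξ = 0.809·X mol/L.
Concentrations: [A] = 0.809 − 0.809X; [D] = 2.26 − 0.809X; [E] = 0.809X; [B] = 0.809X.
Kc = [E] [B] / ([A] [D]).
Equating to 0.0137: the physical root is X = 0.172.

X = 0.172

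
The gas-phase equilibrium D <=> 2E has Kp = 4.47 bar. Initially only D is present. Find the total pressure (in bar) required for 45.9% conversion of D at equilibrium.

P = 4.19 bar

Basis: 1 mol D initially; let X = conversion of D. Extent ξ = X.
Mole table: n_D = 1 − X; n_E = 2X.
n_T = Σnᵢ = 1 + X.
Kp = p_E^2 / (p_D) with p_i = (n_i/n_T)·P.
At X = 0.459: the mole-fraction product g(X) = Π y_i^ν_i = 1.068. Since Kp = g(X)·P^{1}, P = (Kp/g)^(1/1) = (4.47/1.068)^(1/1) = 4.19 bar.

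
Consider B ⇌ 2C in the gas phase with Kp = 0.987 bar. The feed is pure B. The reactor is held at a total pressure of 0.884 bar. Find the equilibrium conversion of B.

X = 0.467

Let X = conversion of B (basis 1 mol B); extent of reaction ξ = X.
Species balance: n_B = 1 − X; n_C = 2X.
Summing: n_T = 1 + X.
With p_i = (n_i/n_T)P, Kp = p_C^2 / (p_B).
Equating to 0.987 bar and solving on 0 < X < 1: X = 0.467.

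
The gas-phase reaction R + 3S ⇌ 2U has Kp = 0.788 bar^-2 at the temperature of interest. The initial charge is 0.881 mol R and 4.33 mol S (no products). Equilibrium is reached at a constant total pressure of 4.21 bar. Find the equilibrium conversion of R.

Basis: 0.881 mol R initially; let X = conversion of R. Extent ξ = 0.881X.
Moles: n_R = 0.881 − 0.881X; n_S = 4.33 − 2.64X; n_U = 1.76X.
Summing: n_T = 5.21 − 1.76X.
Mole fractions y_i = n_i/n_T; Kp = p_U^2 / (p_R p_S^3) with p_i = y_i·P.
Setting this equal to 0.788 bar^-2 and taking the physical root (0 < X < 1) gives X = 0.793.

X = 0.793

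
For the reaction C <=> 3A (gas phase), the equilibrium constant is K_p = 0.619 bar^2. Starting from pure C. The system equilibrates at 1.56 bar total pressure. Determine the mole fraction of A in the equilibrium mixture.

y_A = 0.502

Let X = conversion of C (basis 1 mol C); extent of reaction ξ = X.
Mole table: n_C = 1 − X; n_A = 3X.
Total moles n_T = 1 + 2X.
Mole fractions y_i = n_i/n_T; K_p = p_A^3 / (p_C) with p_i = y_i·P.
Equating to 0.619 bar^2 and solving on 0 < X < 1: X = 0.252.
Then n_A = 0.755, n_T = 1.5, so y_A = 0.502.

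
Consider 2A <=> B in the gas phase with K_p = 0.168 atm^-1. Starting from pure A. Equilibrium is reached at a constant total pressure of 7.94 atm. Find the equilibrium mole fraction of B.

y_B = 0.431

Basis: 1 mol A initially; let X = conversion of A. Extent ξ = 0.5X.
Mole table: n_A = 1 − X; n_B = 0.5X.
Total moles n_T = 1 − 0.5X.
With p_i = (n_i/n_T)P, K_p = p_B / (p_A^2).
Setting this equal to 0.168 atm^-1 and taking the physical root (0 < X < 1) gives X = 0.603.
Then n_B = 0.301, n_T = 0.699, so y_B = 0.431.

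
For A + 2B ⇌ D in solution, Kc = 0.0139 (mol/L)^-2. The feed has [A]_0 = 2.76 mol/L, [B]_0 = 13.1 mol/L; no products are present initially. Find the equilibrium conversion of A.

X = 0.577

Let X = conversion of A; extent ξ = 2.76·X mol/L.
Concentrations: [A] = 2.76 − 2.76X; [B] = 13.1 − 5.52X; [D] = 2.76X.
Kc = [D] / ([A] [B]^2).
Setting equal to 0.0139 and solving for X on (0,1) gives X = 0.577.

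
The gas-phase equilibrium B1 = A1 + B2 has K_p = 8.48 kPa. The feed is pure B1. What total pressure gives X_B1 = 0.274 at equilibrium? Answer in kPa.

P = 104 kPa

Take 1 mol B1 as basis and let X be its fractional conversion, so ξ = X.
Moles: n_B1 = 1 − X; n_A1 = X; n_B2 = X.
Total moles n_T = 1 + X.
K_p = p_A1 p_B2 / (p_B1) with p_i = (n_i/n_T)·P.
At X = 0.274: the mole-fraction product g(X) = Π y_i^ν_i = 0.08117. Since K_p = g(X)·P^{1}, P = (K_p/g)^(1/1) = (8.48/0.08117)^(1/1) = 104 kPa.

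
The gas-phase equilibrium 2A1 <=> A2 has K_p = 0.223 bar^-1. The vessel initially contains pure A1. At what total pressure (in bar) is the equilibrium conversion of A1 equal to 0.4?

Basis: 1 mol A1 initially; let X = conversion of A1. Extent ξ = 0.5X.
Species balance: n_A1 = 1 − X; n_A2 = 0.5X.
Summing: n_T = 1 − 0.5X.
K_p = p_A2 / (p_A1^2) with p_i = (n_i/n_T)·P.
At X = 0.4: the mole-fraction product g(X) = Π y_i^ν_i = 0.4444. Since K_p = g(X)·P^{-1}, P = (g/K_p)^(1/1) = (0.4444/0.223)^(1/1) = 1.99 bar.

P = 1.99 bar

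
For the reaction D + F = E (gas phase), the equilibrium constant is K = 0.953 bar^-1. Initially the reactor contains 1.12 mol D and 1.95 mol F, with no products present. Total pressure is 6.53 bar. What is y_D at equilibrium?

y_D = 0.123

Let X = conversion of D (basis 1.12 mol D); extent of reaction ξ = 1.12X.
Species balance: n_D = 1.12 − 1.12X; n_F = 1.95 − 1.12X; n_E = 1.12X.
Summing: n_T = 3.07 − 1.12X.
y_i = n_i/n_T, p_i = y_i·P. K = p_E / (p_D p_F).
This yields a degree-2 equation in X; solving on (0,1), X = 0.755.
Then n_D = 0.274, n_T = 2.22, so y_D = 0.123.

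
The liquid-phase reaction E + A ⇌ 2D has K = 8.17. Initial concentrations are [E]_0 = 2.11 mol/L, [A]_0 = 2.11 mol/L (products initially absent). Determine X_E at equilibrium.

X = 0.588

Let X = conversion of E; extent ξ = 2.11·X mol/L.
Concentrations: [E] = 2.11 − 2.11X; [A] = 2.11 − 2.11X; [D] = 4.22X.
K = [D]^2 / ([E] [A]).
Equating to 8.17: the physical root is X = 0.588.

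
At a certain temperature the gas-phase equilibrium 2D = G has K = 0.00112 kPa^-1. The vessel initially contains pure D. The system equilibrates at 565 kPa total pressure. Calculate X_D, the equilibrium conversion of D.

X = 0.468

Basis: 1 mol D initially; let X = conversion of D. Extent ξ = 0.5X.
Mole table: n_D = 1 − X; n_G = 0.5X.
Total moles n_T = 1 − 0.5X.
Mole fractions y_i = n_i/n_T; K = p_G / (p_D^2) with p_i = y_i·P.
Setting this equal to 0.00112 kPa^-1 and taking the physical root (0 < X < 1) gives X = 0.468.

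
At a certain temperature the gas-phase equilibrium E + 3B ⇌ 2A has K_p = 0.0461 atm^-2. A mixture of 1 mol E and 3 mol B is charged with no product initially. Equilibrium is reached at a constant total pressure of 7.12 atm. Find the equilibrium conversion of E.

Let X = conversion of E (basis 1 mol E); extent of reaction ξ = X.
Moles: n_E = 1 − X; n_B = 3 − 3X; n_A = 2X.
Summing: n_T = 4 − 2X.
Mole fractions y_i = n_i/n_T; K_p = p_A^2 / (p_E p_B^3) with p_i = y_i·P.
This yields a degree-4 equation in X; solving on (0,1), X = 0.421.

X = 0.421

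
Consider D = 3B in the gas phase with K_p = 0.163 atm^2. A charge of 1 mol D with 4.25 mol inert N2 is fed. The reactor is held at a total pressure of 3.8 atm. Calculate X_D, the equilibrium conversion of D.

Let X = conversion of D (basis 1 mol D); extent of reaction ξ = X.
Mole table: n_D = 1 − X; n_B = 3X; n_I = 4.25 (inert).
Summing: n_T = 5.25 + 2X.
y_i = n_i/n_T, p_i = y_i·P. K_p = p_B^3 / (p_D).
This yields a degree-3 equation in X; solving on (0,1), X = 0.219.

X = 0.219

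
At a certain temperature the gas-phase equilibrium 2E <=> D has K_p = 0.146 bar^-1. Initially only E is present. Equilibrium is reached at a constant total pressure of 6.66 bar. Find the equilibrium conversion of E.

Let X = conversion of E (basis 1 mol E); extent of reaction ξ = 0.5X.
Mole table: n_E = 1 − X; n_D = 0.5X.
Summing: n_T = 1 − 0.5X.
With p_i = (n_i/n_T)P, K_p = p_D / (p_E^2).
This yields a degree-2 equation in X; solving on (0,1), X = 0.548.

X = 0.548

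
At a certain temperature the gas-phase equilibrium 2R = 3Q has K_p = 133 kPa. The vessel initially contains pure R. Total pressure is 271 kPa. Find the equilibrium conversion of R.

Let X = conversion of R (basis 1 mol R); extent of reaction ξ = 0.5X.
Species balance: n_R = 1 − X; n_Q = 1.5X.
Summing: n_T = 1 + 0.5X.
With p_i = (n_i/n_T)P, K_p = p_Q^3 / (p_R^2).
Setting this equal to 133 kPa and taking the physical root (0 < X < 1) gives X = 0.398.

X = 0.398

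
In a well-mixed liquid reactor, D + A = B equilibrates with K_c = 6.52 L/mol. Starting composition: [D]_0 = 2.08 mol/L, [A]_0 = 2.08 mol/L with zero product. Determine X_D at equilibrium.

Let X = conversion of D; extent ξ = 2.08·X mol/L.
Concentrations: [D] = 2.08 − 2.08X; [A] = 2.08 − 2.08X; [B] = 2.08X.
K_c = [B] / ([D] [A]).
This equals 6.52 at X = 0.763 (the root in 0 < X < 1).

X = 0.763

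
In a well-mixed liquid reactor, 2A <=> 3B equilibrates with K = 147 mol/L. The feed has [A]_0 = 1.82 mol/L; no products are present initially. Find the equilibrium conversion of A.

Let X = conversion of A; extent ξ = 1.82X/2 mol/L.
Concentrations: [A] = 1.82 − 1.82X; [B] = 2.73X.
K = [B]^3 / ([A]^2).
Equating to 147 mol/L: the physical root is X = 0.842.

X = 0.842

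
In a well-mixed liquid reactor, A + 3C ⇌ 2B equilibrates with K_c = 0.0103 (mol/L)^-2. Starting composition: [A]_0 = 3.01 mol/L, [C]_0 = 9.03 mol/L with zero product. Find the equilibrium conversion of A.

Let X = conversion of A; extent ξ = 3.01·X mol/L.
Concentrations: [A] = 3.01 − 3.01X; [C] = 9.03 − 9.03X; [B] = 6.02X.
K_c = [B]^2 / ([A] [C]^3).
Setting equal to 0.0103 and solving for X on (0,1) gives X = 0.343.

X = 0.343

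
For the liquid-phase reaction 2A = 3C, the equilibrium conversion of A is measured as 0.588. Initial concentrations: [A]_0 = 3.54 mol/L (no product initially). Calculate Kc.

Kc = 14.3 mol/L

Let X = conversion of A.
Concentrations: [A] = 3.54 − 3.54X; [C] = 5.31X.
At X = 0.588: [A] = 1.46, [C] = 3.12.
Kc = [C]^3 / ([A]^2) = 14.3 mol/L.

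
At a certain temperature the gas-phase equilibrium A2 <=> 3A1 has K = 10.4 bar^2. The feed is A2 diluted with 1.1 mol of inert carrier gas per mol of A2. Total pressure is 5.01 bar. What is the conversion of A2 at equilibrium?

Let X = conversion of A2 (basis 1 mol A2); extent of reaction ξ = X.
Mole table: n_A2 = 1 − X; n_A1 = 3X; n_I = 1.1 (inert).
Total moles n_T = 2.1 + 2X.
With p_i = (n_i/n_T)P, K = p_A1^3 / (p_A2).
Setting this equal to 10.4 bar^2 and taking the physical root (0 < X < 1) gives X = 0.425.

X = 0.425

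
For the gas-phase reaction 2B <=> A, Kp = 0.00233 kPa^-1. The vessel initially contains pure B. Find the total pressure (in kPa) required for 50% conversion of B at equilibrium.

Take 1 mol B as basis and let X be its fractional conversion, so ξ = 0.5X.
Mole table: n_B = 1 − X; n_A = 0.5X.
Summing: n_T = 1 − 0.5X.
Kp = p_A / (p_B^2) with p_i = (n_i/n_T)·P.
At X = 0.5: the mole-fraction product g(X) = Π y_i^ν_i = 0.75. Since Kp = g(X)·P^{-1}, P = (g/Kp)^(1/1) = (0.75/0.00233)^(1/1) = 322 kPa.

P = 322 kPa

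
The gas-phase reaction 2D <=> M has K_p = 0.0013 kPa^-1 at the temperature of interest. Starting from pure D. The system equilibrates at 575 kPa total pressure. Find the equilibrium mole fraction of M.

y_M = 0.333

Take 1 mol D as basis and let X be its fractional conversion, so ξ = 0.5X.
Mole table: n_D = 1 − X; n_M = 0.5X.
Summing: n_T = 1 − 0.5X.
y_i = n_i/n_T, p_i = y_i·P. K_p = p_M / (p_D^2).
Equating to 0.0013 kPa^-1 and solving on 0 < X < 1: X = 0.499.
Then n_M = 0.25, n_T = 0.75, so y_M = 0.333.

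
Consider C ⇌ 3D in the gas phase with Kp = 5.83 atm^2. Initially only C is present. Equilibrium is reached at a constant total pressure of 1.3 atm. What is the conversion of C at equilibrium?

X = 0.624

Take 1 mol C as basis and let X be its fractional conversion, so ξ = X.
Moles: n_C = 1 − X; n_D = 3X.
Summing: n_T = 1 + 2X.
y_i = n_i/n_T, p_i = y_i·P. Kp = p_D^3 / (p_C).
This yields a degree-3 equation in X; solving on (0,1), X = 0.624.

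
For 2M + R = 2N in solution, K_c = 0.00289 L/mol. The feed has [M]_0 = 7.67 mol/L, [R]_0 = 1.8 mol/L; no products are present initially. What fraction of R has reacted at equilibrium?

X = 0.134

Let X = conversion of R; extent ξ = 1.8·X mol/L.
Concentrations: [M] = 7.67 − 3.6X; [R] = 1.8 − 1.8X; [N] = 3.6X.
K_c = [N]^2 / ([M]^2 [R]).
Setting equal to 0.00289 and solving for X on (0,1) gives X = 0.134.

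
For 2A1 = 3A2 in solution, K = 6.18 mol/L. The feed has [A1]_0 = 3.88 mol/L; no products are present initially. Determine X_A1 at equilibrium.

X = 0.494

Let X = conversion of A1; extent ξ = 3.88X/2 mol/L.
Concentrations: [A1] = 3.88 − 3.88X; [A2] = 5.82X.
K = [A2]^3 / ([A1]^2).
Solving K = 6.18 for X ∈ (0,1): X = 0.494.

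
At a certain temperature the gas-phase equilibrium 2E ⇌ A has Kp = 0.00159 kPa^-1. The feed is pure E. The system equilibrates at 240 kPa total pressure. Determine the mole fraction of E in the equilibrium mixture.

Take 1 mol E as basis and let X be its fractional conversion, so ξ = 0.5X.
At extent ξ: n_E = 1 − X; n_A = 0.5X.
n_T = Σnᵢ = 1 − 0.5X.
Mole fractions y_i = n_i/n_T; Kp = p_A / (p_E^2) with p_i = y_i·P.
Equating to 0.00159 kPa^-1 and solving on 0 < X < 1: X = 0.371.
Then n_E = 0.629, n_T = 0.815, so y_E = 0.772.

y_E = 0.772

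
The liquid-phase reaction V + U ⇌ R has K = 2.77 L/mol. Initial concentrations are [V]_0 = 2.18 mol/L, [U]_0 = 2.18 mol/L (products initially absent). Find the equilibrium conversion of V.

X = 0.668

Let X = conversion of V; extent ξ = 2.18·X mol/L.
Concentrations: [V] = 2.18 − 2.18X; [U] = 2.18 − 2.18X; [R] = 2.18X.
K = [R] / ([V] [U]).
Solving K = 2.77 for X ∈ (0,1): X = 0.668.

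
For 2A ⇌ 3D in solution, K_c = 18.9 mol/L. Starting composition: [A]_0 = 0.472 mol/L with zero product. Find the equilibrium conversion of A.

X = 0.794

Let X = conversion of A; extent ξ = 0.472X/2 mol/L.
Concentrations: [A] = 0.472 − 0.472X; [D] = 0.708X.
K_c = [D]^3 / ([A]^2).
Setting equal to 18.9 and solving for X on (0,1) gives X = 0.794.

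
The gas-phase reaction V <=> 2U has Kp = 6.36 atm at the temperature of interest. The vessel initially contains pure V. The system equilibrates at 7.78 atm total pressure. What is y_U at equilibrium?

Take 1 mol V as basis and let X be its fractional conversion, so ξ = X.
Species balance: n_V = 1 − X; n_U = 2X.
Total moles n_T = 1 + X.
Mole fractions y_i = n_i/n_T; Kp = p_U^2 / (p_V) with p_i = y_i·P.
Setting this equal to 6.36 atm and taking the physical root (0 < X < 1) gives X = 0.412.
Then n_U = 0.824, n_T = 1.41, so y_U = 0.584.

y_U = 0.584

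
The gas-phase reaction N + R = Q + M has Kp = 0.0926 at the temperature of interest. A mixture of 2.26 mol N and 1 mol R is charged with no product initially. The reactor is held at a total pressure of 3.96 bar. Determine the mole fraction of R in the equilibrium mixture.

y_R = 0.202

Basis: 1 mol R initially; let X = conversion of R. Extent ξ = X.
At extent ξ: n_N = 2.26 − X; n_R = 1 − X; n_Q = X; n_M = X.
n_T stays at 3.26 (no change in mole number).
y_i = n_i/n_T, p_i = y_i·P. Kp = p_Q p_M / (p_N p_R).
Equating to 0.0926 and solving on 0 < X < 1: X = 0.342.
Then n_R = 0.658, n_T = 3.26, so y_R = 0.202.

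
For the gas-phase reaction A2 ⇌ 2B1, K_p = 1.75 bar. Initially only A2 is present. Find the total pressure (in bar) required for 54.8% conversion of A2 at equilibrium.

P = 1.02 bar

Basis: 1 mol A2 initially; let X = conversion of A2. Extent ξ = X.
Species balance: n_A2 = 1 − X; n_B1 = 2X.
n_T = Σnᵢ = 1 + X.
K_p = p_B1^2 / (p_A2) with p_i = (n_i/n_T)·P.
At X = 0.548: the mole-fraction product g(X) = Π y_i^ν_i = 1.717. Since K_p = g(X)·P^{1}, P = (K_p/g)^(1/1) = (1.75/1.717)^(1/1) = 1.02 bar.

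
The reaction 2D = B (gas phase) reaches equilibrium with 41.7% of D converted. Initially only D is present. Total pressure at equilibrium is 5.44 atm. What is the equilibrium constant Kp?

Kp = 0.0893 atm^-1

Basis: 1 mol D initially; let X = conversion of D. Extent ξ = 0.5X.
Mole table: n_D = 1 − X; n_B = 0.5X.
Total moles n_T = 1 − 0.5X.
At X = 0.417: n_D = 0.583, n_B = 0.208, n_T = 0.791.
p_i = (n_i/n_T)·P. Kp = p_B / (p_D^2) = 0.0893 atm^-1.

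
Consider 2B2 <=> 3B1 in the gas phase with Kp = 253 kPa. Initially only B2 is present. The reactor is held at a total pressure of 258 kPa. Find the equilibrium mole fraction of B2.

y_B2 = 0.432

Let X = conversion of B2 (basis 1 mol B2); extent of reaction ξ = 0.5X.
Moles: n_B2 = 1 − X; n_B1 = 1.5X.
Total moles n_T = 1 + 0.5X.
With p_i = (n_i/n_T)P, Kp = p_B1^3 / (p_B2^2).
Equating to 253 kPa and solving on 0 < X < 1: X = 0.467.
Then n_B2 = 0.533, n_T = 1.23, so y_B2 = 0.432.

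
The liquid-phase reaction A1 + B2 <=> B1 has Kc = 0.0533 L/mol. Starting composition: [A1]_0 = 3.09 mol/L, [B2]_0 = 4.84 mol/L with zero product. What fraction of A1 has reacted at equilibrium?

X = 0.185

Let X = conversion of A1; extent ξ = 3.09·X mol/L.
Concentrations: [A1] = 3.09 − 3.09X; [B2] = 4.84 − 3.09X; [B1] = 3.09X.
Kc = [B1] / ([A1] [B2]).
This equals 0.0533 at X = 0.185 (the root in 0 < X < 1).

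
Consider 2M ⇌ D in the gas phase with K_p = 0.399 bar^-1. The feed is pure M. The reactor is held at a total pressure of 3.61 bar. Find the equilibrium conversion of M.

Let X = conversion of M (basis 1 mol M); extent of reaction ξ = 0.5X.
Mole table: n_M = 1 − X; n_D = 0.5X.
Total moles n_T = 1 − 0.5X.
With p_i = (n_i/n_T)P, K_p = p_D / (p_M^2).
This yields a degree-2 equation in X; solving on (0,1), X = 0.615.

X = 0.615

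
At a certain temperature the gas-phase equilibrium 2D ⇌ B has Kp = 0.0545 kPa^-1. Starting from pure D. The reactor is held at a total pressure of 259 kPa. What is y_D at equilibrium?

y_D = 0.233

Basis: 1 mol D initially; let X = conversion of D. Extent ξ = 0.5X.
At extent ξ: n_D = 1 − X; n_B = 0.5X.
n_T = Σnᵢ = 1 − 0.5X.
y_i = n_i/n_T, p_i = y_i·P. Kp = p_B / (p_D^2).
Setting this equal to 0.0545 kPa^-1 and taking the physical root (0 < X < 1) gives X = 0.868.
Then n_D = 0.132, n_T = 0.566, so y_D = 0.233.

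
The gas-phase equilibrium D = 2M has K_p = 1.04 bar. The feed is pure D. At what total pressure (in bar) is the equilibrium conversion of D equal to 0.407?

P = 1.31 bar

Take 1 mol D as basis and let X be its fractional conversion, so ξ = X.
Mole table: n_D = 1 − X; n_M = 2X.
Summing: n_T = 1 + X.
K_p = p_M^2 / (p_D) with p_i = (n_i/n_T)·P.
At X = 0.407: the mole-fraction product g(X) = Π y_i^ν_i = 0.7941. Since K_p = g(X)·P^{1}, P = (K_p/g)^(1/1) = (1.04/0.7941)^(1/1) = 1.31 bar.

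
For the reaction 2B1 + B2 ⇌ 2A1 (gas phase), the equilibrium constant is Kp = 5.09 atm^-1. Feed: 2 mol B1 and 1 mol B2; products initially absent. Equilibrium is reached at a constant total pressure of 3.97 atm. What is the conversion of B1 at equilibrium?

Let X = conversion of B1 (basis 2 mol B1); extent of reaction ξ = X.
Species balance: n_B1 = 2 − 2X; n_B2 = 1 − X; n_A1 = 2X.
Total moles n_T = 3 − X.
Mole fractions y_i = n_i/n_T; Kp = p_A1^2 / (p_B1^2 p_B2) with p_i = y_i·P.
Equating to 5.09 atm^-1 and solving on 0 < X < 1: X = 0.638.

X = 0.638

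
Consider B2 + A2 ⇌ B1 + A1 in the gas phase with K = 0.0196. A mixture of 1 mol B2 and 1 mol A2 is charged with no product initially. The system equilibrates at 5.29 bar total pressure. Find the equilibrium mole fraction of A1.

y_A1 = 0.061

Basis: 1 mol B2 initially; let X = conversion of B2. Extent ξ = X.
Moles: n_B2 = 1 − X; n_A2 = 1 − X; n_B1 = X; n_A1 = X.
Total moles n_T = 2 (Δν = 0, constant).
With p_i = (n_i/n_T)P, K = p_B1 p_A1 / (p_B2 p_A2).
This yields a degree-2 equation in X; solving on (0,1), X = 0.123.
Then n_A1 = 0.123, n_T = 2, so y_A1 = 0.061.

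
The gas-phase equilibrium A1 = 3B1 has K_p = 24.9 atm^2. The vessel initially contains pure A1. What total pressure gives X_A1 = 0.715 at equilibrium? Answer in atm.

P = 2.06 atm

Let X = conversion of A1 (basis 1 mol A1); extent of reaction ξ = X.
Mole table: n_A1 = 1 − X; n_B1 = 3X.
Total moles n_T = 1 + 2X.
K_p = p_B1^3 / (p_A1) with p_i = (n_i/n_T)·P.
At X = 0.715: the mole-fraction product g(X) = Π y_i^ν_i = 5.864. Since K_p = g(X)·P^{2}, P = (K_p/g)^(1/2) = (24.9/5.864)^(1/2) = 2.06 atm.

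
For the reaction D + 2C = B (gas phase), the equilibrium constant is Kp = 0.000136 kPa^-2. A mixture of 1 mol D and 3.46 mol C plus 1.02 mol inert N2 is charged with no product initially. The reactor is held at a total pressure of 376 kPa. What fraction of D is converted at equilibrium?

Take 1 mol D as basis and let X be its fractional conversion, so ξ = X.
Species balance: n_D = 1 − X; n_C = 3.46 − 2X; n_B = X; n_I = 1.02 (inert).
Summing: n_T = 5.48 − 2X.
Mole fractions y_i = n_i/n_T; Kp = p_B / (p_D p_C^2) with p_i = y_i·P.
Equating to 0.000136 kPa^-2 and solving on 0 < X < 1: X = 0.813.

X = 0.813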